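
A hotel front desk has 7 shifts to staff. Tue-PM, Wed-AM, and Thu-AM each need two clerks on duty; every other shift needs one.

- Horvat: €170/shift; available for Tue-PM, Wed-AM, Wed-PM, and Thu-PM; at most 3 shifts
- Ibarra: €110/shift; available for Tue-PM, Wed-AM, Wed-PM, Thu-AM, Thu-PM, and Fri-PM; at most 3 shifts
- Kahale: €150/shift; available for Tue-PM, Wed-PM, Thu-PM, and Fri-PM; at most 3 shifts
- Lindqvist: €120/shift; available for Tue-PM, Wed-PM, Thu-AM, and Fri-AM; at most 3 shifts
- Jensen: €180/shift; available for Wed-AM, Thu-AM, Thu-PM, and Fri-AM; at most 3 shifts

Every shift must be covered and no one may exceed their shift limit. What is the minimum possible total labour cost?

€1310

Picking the cheapest available clerk for each shift independently would cost €1190, but that ignores the shift limits.
An optimal schedule: Tue-PM→Lindqvist+Kahale, Wed-AM→Ibarra+Horvat, Wed-PM→Kahale, Thu-AM→Ibarra+Lindqvist, Thu-PM→Kahale, Fri-AM→Lindqvist, Fri-PM→Ibarra.
Total: 120 + 150 + 110 + 170 + 150 + 110 + 120 + 150 + 120 + 110 = €1310.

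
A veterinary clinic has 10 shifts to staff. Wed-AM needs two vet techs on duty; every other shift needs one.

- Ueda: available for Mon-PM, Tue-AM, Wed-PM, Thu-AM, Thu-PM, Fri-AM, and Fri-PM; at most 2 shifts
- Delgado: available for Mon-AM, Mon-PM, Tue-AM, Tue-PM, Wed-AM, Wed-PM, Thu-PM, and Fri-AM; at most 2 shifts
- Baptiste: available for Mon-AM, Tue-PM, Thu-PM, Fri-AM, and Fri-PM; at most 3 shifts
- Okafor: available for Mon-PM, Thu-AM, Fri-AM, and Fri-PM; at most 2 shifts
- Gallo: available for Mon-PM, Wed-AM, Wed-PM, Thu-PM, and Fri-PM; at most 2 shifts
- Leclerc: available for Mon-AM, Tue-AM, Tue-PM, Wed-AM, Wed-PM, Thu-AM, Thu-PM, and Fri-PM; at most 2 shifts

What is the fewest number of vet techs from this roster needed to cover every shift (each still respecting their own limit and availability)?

11 slots to fill and no one can take more than 3, so at least ⌈11/3⌉ = 4 vet techs are needed.
Any 4 vet techs together have capacity at most 3+2+2+2 = 9 < 11 slots, so 4 can never suffice.
Ueda, Delgado, Baptiste, Okafor, and Gallo alone can cover everything: Mon-AM→Delgado, Mon-PM→Okafor, Tue-AM→Ueda, Tue-PM→Baptiste, Wed-AM→Delgado+Gallo, Wed-PM→Gallo, Thu-AM→Ueda, Thu-PM→Baptiste, Fri-AM→Baptiste, Fri-PM→Okafor.

5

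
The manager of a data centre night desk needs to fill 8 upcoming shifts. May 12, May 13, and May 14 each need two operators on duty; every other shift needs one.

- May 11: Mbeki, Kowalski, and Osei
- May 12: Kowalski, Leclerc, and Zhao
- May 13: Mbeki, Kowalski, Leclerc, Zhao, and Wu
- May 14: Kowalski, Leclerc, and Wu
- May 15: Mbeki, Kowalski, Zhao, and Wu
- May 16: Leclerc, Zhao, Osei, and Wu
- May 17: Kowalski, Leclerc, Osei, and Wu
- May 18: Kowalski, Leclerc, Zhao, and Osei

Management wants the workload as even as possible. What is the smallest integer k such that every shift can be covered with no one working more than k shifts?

With 6 operators and 11 worker-slots to fill, someone must work at least ⌈11/6⌉ = 2 shifts, so k ≥ 2.
k = 2 works: May 11→Mbeki, May 12→Kowalski+Leclerc, May 13→Zhao+Wu, May 14→Kowalski+Leclerc, May 15→Mbeki, May 16→Zhao, May 17→Osei, May 18→Osei.
Loads: Mbeki 2, Kowalski 2, Leclerc 2, Zhao 2, Osei 2, Wu 1 — all ≤ 2.

2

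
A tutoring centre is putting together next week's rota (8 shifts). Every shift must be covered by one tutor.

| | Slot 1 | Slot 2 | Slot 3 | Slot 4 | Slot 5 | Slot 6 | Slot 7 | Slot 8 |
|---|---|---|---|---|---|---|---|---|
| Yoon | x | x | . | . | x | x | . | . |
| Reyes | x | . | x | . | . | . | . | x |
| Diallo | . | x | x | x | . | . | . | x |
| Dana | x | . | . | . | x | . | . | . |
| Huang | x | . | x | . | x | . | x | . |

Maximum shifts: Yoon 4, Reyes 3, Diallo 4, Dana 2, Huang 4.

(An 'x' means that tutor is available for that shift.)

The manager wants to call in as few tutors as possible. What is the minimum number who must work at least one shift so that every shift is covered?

3

8 slots to fill and no one can take more than 4, so at least ⌈8/4⌉ = 2 tutors are needed.
Shifts {Slot 4, Slot 6, Slot 7} need 3 slots, but among the tutors available for them (Yoon, Diallo, and Huang) any 2 together supply at most 2. So 2 tutors are not enough.
Yoon, Diallo, and Huang alone can cover everything: Slot 1→Yoon, Slot 2→Yoon, Slot 3→Diallo, Slot 4→Diallo, Slot 5→Yoon, Slot 6→Yoon, Slot 7→Huang, Slot 8→Diallo.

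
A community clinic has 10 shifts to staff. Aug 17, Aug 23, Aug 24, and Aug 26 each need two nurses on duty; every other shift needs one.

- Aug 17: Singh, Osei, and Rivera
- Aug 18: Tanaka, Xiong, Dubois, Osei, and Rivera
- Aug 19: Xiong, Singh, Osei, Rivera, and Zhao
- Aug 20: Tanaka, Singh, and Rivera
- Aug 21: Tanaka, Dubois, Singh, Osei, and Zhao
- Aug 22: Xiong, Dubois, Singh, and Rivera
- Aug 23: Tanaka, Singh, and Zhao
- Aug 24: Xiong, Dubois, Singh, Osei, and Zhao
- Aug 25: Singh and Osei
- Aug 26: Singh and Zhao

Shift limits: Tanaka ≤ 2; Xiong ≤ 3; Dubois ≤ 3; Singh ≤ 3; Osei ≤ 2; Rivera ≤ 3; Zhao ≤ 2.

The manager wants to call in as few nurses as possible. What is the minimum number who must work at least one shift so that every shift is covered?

14 slots to fill and no one can take more than 3, so at least ⌈14/3⌉ = 5 nurses are needed.
No set of 5 nurses can cover every shift (each such set leaves at least one shift with no one available or exceeds a cap).
Tanaka, Xiong, Dubois, Singh, Osei, and Zhao alone can cover everything: Aug 17→Singh+Osei, Aug 18→Xiong, Aug 19→Xiong, Aug 20→Tanaka, Aug 21→Dubois, Aug 22→Xiong, Aug 23→Tanaka+Zhao, Aug 24→Dubois+Osei, Aug 25→Singh, Aug 26→Singh+Zhao.

6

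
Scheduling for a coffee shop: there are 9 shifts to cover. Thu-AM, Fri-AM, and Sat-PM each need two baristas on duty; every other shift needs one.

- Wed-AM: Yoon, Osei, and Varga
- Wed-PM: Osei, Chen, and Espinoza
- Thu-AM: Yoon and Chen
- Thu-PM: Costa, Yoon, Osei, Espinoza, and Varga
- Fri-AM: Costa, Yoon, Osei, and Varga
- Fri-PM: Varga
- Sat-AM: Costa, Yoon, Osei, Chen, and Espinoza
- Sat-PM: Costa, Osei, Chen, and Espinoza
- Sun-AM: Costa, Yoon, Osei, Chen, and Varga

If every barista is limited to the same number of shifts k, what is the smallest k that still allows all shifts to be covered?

2

With 6 baristas and 12 worker-slots to fill, someone must work at least ⌈12/6⌉ = 2 shifts, so k ≥ 2.
k = 2 works: Wed-AM→Yoon, Wed-PM→Osei, Thu-AM→Yoon+Chen, Thu-PM→Costa, Fri-AM→Osei+Varga, Fri-PM→Varga, Sat-AM→Espinoza, Sat-PM→Chen+Espinoza, Sun-AM→Costa.
Loads: Costa 2, Yoon 2, Osei 2, Chen 2, Espinoza 2, Varga 2 — all ≤ 2.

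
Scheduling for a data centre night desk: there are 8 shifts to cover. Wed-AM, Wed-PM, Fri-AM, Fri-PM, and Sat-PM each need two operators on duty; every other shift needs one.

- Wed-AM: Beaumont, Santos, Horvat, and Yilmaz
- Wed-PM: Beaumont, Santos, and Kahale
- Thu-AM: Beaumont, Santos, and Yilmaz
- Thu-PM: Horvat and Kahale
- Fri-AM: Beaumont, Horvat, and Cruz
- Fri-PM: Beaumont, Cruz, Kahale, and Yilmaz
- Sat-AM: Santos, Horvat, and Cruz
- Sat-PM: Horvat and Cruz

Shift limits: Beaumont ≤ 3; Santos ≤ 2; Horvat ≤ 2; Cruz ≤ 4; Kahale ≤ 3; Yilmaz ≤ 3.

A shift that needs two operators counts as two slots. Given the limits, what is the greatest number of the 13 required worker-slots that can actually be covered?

Total capacity across all operators is 3+2+2+4+3+3 = 17, and 13 slots are needed, so at most 13 can be filled.
An assignment achieving 13: Wed-AM→Santos+Yilmaz, Wed-PM→Beaumont+Santos, Thu-AM→Beaumont, Thu-PM→Horvat, Fri-AM→Beaumont+Cruz, Fri-PM→Cruz+Kahale, Sat-AM→Cruz, Sat-PM→Horvat+Cruz.
Loads: Beaumont 3/3, Santos 2/2, Horvat 2/2, Cruz 4/4, Kahale 1/3, Yilmaz 1/3.

13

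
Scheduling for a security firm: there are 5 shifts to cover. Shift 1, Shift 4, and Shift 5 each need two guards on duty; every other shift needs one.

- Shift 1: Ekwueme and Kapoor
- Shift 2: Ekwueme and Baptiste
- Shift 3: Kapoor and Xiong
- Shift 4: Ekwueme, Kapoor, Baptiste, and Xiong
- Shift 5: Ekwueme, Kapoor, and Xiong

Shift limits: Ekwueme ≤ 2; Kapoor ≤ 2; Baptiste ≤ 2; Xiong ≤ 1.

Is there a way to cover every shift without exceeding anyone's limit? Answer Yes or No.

Shifts {Shift 1, Shift 3, Shift 4, Shift 5} need 7 worker-slots in total, but the guards available for any of those shifts (Ekwueme, Kapoor, Baptiste, and Xiong) can supply at most 6 among them. So no valid schedule exists.

No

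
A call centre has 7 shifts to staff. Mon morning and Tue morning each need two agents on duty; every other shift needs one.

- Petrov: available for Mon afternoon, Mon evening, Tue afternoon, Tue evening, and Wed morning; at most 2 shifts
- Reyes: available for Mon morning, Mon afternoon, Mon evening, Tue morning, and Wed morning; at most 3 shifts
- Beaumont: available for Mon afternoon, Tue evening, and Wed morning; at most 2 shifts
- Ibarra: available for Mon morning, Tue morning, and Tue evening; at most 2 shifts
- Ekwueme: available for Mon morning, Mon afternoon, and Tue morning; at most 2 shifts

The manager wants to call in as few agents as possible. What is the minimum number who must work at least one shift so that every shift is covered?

4

9 slots to fill and no one can take more than 3, so at least ⌈9/3⌉ = 3 agents are needed.
Any 3 agents together have capacity at most 3+2+2 = 7 < 9 slots, so 3 can never suffice.
Petrov, Reyes, Beaumont, and Ibarra alone can cover everything: Mon morning→Reyes+Ibarra, Mon afternoon→Reyes, Mon evening→Petrov, Tue morning→Reyes+Ibarra, Tue afternoon→Petrov, Tue evening→Beaumont, Wed morning→Beaumont.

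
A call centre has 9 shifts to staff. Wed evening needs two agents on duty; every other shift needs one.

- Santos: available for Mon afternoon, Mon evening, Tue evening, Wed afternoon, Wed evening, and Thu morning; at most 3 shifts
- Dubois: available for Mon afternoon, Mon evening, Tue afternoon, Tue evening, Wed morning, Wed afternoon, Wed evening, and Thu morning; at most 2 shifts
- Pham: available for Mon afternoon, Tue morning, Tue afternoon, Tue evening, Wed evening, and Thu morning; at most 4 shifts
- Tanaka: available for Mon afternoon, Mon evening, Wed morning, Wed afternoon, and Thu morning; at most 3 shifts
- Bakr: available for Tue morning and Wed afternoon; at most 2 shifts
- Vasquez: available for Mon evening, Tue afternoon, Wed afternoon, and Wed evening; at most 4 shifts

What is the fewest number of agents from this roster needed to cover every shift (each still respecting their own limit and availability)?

10 slots to fill and no one can take more than 4, so at least ⌈10/4⌉ = 3 agents are needed.
Santos, Pham, and Tanaka alone can cover everything: Mon afternoon→Pham, Mon evening→Santos, Tue morning→Pham, Tue afternoon→Pham, Tue evening→Santos, Wed morning→Tanaka, Wed afternoon→Tanaka, Wed evening→Santos+Pham, Thu morning→Tanaka.

3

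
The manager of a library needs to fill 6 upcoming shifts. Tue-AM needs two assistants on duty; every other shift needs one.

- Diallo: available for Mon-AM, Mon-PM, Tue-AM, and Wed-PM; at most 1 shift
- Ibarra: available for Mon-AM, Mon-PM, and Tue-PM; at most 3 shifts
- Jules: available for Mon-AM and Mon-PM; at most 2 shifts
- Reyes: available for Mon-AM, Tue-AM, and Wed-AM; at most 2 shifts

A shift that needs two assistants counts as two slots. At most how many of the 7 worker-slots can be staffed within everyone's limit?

Total capacity across all assistants is 1+3+2+2 = 8, and 7 slots are needed, so at most 7 can be filled.
Shifts {Tue-AM, Wed-PM} need 3 slots but only Diallo and Reyes are available for them, supplying at most 2 — so at least 1 slot must go unfilled.
An assignment achieving 6: Mon-AM→Ibarra, Mon-PM→Ibarra, Tue-AM→Reyes, Tue-PM→Ibarra, Wed-AM→Reyes, Wed-PM→Diallo.
Loads: Diallo 1/1, Ibarra 3/3, Jules 0/2, Reyes 2/2.

6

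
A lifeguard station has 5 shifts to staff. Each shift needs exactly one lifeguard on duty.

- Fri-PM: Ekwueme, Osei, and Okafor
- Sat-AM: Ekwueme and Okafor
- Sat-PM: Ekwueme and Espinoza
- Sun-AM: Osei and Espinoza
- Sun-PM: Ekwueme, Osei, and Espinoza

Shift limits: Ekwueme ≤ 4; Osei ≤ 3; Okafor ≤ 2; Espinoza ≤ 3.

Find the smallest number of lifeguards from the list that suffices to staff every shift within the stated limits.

5 slots to fill and no one can take more than 4, so at least ⌈5/4⌉ = 2 lifeguards are needed.
Ekwueme and Osei alone can cover everything: Fri-PM→Ekwueme, Sat-AM→Ekwueme, Sat-PM→Ekwueme, Sun-AM→Osei, Sun-PM→Ekwueme.

2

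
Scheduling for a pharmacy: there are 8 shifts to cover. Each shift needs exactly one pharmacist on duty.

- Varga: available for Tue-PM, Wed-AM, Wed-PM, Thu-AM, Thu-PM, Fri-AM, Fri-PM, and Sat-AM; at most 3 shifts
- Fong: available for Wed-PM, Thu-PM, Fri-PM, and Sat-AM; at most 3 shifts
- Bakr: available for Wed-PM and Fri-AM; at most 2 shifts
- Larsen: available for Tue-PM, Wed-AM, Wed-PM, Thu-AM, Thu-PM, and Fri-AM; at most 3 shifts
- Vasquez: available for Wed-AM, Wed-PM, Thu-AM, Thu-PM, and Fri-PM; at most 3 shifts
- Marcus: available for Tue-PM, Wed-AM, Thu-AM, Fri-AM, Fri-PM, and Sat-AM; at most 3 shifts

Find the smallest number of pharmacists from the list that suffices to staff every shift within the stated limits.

8 slots to fill and no one can take more than 3, so at least ⌈8/3⌉ = 3 pharmacists are needed.
Varga, Fong, and Bakr alone can cover everything: Tue-PM→Varga, Wed-AM→Varga, Wed-PM→Bakr, Thu-AM→Varga, Thu-PM→Fong, Fri-AM→Bakr, Fri-PM→Fong, Sat-AM→Fong.

3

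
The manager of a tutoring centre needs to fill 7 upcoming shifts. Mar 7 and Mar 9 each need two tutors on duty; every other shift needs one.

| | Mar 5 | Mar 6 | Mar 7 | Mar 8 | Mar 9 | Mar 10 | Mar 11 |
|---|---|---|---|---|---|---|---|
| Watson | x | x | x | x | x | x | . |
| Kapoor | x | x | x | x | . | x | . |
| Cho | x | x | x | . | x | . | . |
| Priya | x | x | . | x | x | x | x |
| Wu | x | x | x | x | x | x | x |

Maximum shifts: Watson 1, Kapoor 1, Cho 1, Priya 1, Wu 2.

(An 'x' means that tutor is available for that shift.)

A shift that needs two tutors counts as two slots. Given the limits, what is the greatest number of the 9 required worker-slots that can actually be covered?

Total capacity across all tutors is 1+1+1+1+2 = 6, and 9 slots are needed, so at most 6 can be filled.
An assignment achieving 6: Mar 7→Watson+Kapoor, Mar 8→Wu, Mar 9→Cho+Wu, Mar 11→Priya.
Loads: Watson 1/1, Kapoor 1/1, Cho 1/1, Priya 1/1, Wu 2/2.

6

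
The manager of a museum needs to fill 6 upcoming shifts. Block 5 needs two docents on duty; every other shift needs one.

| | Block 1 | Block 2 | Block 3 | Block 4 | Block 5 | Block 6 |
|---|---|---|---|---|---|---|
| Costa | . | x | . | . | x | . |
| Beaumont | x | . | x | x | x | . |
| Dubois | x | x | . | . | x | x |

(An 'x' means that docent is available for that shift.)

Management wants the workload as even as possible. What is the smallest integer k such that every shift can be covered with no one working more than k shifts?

3

With 3 docents and 7 worker-slots to fill, someone must work at least ⌈7/3⌉ = 3 shifts, so k ≥ 3.
k = 3 works: Block 1→Beaumont, Block 2→Costa, Block 3→Beaumont, Block 4→Beaumont, Block 5→Costa+Dubois, Block 6→Dubois.
Loads: Costa 2, Beaumont 3, Dubois 2 — all ≤ 3.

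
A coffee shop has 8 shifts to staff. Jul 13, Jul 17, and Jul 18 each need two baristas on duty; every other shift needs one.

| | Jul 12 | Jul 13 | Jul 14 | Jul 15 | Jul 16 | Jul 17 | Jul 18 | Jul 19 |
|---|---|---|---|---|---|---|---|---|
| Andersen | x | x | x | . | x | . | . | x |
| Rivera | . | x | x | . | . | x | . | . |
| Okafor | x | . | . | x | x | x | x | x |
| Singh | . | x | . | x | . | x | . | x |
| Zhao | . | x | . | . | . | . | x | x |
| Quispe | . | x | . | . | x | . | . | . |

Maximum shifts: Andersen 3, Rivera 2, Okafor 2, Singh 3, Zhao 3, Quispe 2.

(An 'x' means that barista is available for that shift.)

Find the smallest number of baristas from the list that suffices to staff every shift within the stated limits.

4

11 slots to fill and no one can take more than 3, so at least ⌈11/3⌉ = 4 baristas are needed.
Andersen, Okafor, Singh, and Zhao alone can cover everything: Jul 12→Andersen, Jul 13→Singh+Zhao, Jul 14→Andersen, Jul 15→Singh, Jul 16→Andersen, Jul 17→Okafor+Singh, Jul 18→Okafor+Zhao, Jul 19→Zhao.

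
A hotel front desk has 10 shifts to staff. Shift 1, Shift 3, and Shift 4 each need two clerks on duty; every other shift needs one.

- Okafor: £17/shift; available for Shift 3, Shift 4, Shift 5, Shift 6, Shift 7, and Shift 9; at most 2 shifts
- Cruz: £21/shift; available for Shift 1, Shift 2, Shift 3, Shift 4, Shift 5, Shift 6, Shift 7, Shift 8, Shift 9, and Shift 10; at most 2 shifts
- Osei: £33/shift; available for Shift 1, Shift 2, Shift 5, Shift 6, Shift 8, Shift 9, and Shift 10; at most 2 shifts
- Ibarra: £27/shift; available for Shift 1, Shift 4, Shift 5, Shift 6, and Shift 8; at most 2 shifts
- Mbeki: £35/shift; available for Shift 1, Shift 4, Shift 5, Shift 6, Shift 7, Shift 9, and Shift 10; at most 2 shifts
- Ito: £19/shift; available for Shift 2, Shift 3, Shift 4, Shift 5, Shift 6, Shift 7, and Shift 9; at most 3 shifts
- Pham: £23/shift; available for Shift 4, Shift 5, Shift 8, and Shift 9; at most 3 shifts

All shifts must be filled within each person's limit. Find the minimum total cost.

£289

Picking the cheapest available clerk for each shift independently would cost £249, but that ignores the shift limits.
An optimal schedule: Shift 1→Ibarra+Osei, Shift 2→Ito, Shift 3→Okafor+Ito, Shift 4→Pham+Ibarra, Shift 5→Pham, Shift 6→Ito, Shift 7→Okafor, Shift 8→Cruz, Shift 9→Pham, Shift 10→Cruz.
Total: 27 + 33 + 19 + 17 + 19 + 23 + 27 + 23 + 19 + 17 + 21 + 23 + 21 = £289.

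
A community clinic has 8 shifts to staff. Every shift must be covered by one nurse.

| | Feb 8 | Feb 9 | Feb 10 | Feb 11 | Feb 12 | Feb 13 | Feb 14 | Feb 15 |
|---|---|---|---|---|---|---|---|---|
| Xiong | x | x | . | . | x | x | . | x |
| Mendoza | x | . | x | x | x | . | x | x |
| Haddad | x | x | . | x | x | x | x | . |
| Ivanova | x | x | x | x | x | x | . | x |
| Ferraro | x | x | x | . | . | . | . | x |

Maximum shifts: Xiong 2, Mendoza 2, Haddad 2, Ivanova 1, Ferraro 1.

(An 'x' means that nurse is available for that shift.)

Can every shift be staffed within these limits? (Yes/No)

Yes

One valid schedule: Feb 8→Ferraro, Feb 9→Xiong, Feb 10→Mendoza, Feb 11→Haddad, Feb 12→Haddad, Feb 13→Xiong, Feb 14→Mendoza, Feb 15→Ivanova.
Loads: Xiong 2/2, Mendoza 2/2, Haddad 2/2, Ivanova 1/1, Ferraro 1/1 — all within limits.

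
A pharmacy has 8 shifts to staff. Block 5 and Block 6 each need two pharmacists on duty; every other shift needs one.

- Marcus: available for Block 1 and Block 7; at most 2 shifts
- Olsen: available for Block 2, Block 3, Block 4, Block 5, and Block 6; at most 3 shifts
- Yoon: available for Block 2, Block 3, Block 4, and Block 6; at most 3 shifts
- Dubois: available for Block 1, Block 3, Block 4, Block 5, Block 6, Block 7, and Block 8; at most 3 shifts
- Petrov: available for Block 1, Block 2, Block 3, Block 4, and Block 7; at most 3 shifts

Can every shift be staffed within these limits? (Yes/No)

Yes

Block 5 can only be covered by Olsen and Dubois, so that assignment is forced.
Block 8 can only be covered by Dubois, so that assignment is forced.
One valid schedule: Block 1→Marcus, Block 2→Olsen, Block 3→Yoon, Block 4→Yoon, Block 5→Olsen+Dubois, Block 6→Olsen+Yoon, Block 7→Marcus, Block 8→Dubois.
Loads: Marcus 2/2, Olsen 3/3, Yoon 3/3, Dubois 2/3, Petrov 0/3 — all within limits.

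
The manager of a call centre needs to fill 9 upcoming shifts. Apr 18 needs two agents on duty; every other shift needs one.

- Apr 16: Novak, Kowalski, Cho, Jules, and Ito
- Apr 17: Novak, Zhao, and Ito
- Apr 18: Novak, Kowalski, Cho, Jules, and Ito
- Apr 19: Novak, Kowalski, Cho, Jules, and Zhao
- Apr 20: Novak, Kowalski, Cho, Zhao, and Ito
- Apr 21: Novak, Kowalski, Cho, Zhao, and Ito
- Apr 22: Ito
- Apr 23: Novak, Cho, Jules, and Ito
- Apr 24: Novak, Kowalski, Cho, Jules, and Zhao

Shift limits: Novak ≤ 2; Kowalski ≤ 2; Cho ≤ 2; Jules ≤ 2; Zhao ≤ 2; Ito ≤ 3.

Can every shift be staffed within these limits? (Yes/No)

Apr 22 can only be covered by Ito, so that assignment is forced.
One valid schedule: Apr 16→Kowalski, Apr 17→Novak, Apr 18→Jules+Ito, Apr 19→Kowalski, Apr 20→Cho, Apr 21→Cho, Apr 22→Ito, Apr 23→Novak, Apr 24→Jules.
Loads: Novak 2/2, Kowalski 2/2, Cho 2/2, Jules 2/2, Zhao 0/2, Ito 2/3 — all within limits.

Yes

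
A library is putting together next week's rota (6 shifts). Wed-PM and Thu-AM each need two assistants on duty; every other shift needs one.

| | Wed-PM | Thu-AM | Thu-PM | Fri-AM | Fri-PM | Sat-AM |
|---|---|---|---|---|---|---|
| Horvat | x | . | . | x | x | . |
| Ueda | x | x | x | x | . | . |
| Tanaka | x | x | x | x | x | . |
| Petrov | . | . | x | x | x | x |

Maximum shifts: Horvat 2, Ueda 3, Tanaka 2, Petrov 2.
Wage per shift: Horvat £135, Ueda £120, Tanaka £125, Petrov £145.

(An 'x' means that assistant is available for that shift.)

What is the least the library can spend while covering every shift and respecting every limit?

Thu-AM can only be covered by Ueda and Tanaka, so that assignment is forced.
Sat-AM can only be covered by Petrov, so that assignment is forced.
Picking the cheapest available assistant for each shift independently would cost £1000, but that ignores the shift limits.
An optimal schedule: Wed-PM→Horvat+Ueda, Thu-AM→Ueda+Tanaka, Thu-PM→Ueda, Fri-AM→Tanaka, Fri-PM→Horvat, Sat-AM→Petrov.
Total: 135 + 120 + 120 + 125 + 120 + 125 + 135 + 145 = £1025.

£1025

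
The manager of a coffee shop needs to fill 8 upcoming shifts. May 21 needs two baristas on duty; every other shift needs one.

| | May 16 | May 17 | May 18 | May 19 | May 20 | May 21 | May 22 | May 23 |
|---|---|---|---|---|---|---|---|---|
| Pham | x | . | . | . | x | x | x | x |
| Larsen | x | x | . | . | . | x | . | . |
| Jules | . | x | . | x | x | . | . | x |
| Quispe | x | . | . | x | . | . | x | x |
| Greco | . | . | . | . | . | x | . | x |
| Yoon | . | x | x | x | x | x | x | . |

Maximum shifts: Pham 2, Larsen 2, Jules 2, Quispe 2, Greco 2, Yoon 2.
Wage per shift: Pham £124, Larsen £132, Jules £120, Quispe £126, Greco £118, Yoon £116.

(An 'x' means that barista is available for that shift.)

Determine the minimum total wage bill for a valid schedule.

May 18 can only be covered by Yoon, so that assignment is forced.
Picking the cheapest available barista for each shift independently would cost £1056, but that ignores the shift limits.
An optimal schedule: May 16→Pham, May 17→Yoon, May 18→Yoon, May 19→Jules, May 20→Jules, May 21→Greco+Pham, May 22→Quispe, May 23→Greco.
Total: 124 + 116 + 116 + 120 + 120 + 118 + 124 + 126 + 118 = £1082.

£1082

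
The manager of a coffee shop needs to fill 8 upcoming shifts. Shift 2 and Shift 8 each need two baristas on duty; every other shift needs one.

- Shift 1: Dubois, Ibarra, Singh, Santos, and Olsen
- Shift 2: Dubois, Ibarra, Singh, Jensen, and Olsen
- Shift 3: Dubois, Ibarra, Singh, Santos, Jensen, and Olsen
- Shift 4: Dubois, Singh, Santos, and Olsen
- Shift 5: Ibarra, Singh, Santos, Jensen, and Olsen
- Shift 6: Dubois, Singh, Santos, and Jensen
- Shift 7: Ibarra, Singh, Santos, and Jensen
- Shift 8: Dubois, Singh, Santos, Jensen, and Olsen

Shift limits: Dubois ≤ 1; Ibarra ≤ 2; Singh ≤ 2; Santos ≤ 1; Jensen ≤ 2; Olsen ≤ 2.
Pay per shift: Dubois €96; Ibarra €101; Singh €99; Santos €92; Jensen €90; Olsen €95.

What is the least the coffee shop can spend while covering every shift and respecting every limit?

€958

Picking the cheapest available barista for each shift independently would cost €911, but that ignores the shift limits.
An optimal schedule: Shift 1→Ibarra, Shift 2→Jensen+Olsen, Shift 3→Santos, Shift 4→Dubois, Shift 5→Singh, Shift 6→Singh, Shift 7→Ibarra, Shift 8→Jensen+Olsen.
Total: 101 + 90 + 95 + 92 + 96 + 99 + 99 + 101 + 90 + 95 = €958.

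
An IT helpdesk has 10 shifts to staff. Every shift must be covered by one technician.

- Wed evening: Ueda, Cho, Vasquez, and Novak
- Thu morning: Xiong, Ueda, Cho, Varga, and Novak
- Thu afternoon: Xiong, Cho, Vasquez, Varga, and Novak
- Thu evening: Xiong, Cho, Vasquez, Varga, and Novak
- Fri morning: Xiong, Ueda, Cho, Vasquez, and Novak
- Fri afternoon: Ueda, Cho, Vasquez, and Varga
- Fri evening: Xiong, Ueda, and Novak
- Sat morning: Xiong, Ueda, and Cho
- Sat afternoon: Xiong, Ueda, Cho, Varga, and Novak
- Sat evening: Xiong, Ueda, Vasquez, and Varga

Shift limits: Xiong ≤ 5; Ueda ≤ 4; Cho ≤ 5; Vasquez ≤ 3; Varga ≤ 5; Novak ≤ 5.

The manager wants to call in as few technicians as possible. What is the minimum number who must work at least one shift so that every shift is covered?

10 slots to fill and no one can take more than 5, so at least ⌈10/5⌉ = 2 technicians are needed.
Xiong and Cho alone can cover everything: Wed evening→Cho, Thu morning→Xiong, Thu afternoon→Xiong, Thu evening→Xiong, Fri morning→Cho, Fri afternoon→Cho, Fri evening→Xiong, Sat morning→Cho, Sat afternoon→Cho, Sat evening→Xiong.

2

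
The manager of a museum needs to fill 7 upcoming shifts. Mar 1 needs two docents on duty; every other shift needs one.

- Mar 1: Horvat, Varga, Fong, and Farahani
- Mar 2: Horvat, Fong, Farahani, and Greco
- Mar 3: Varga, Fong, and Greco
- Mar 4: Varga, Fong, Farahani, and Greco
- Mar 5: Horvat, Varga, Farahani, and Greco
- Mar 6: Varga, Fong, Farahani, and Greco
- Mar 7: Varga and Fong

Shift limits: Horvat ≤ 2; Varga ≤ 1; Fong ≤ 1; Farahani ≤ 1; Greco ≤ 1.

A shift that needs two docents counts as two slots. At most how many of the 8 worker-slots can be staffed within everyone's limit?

6

Total capacity across all docents is 2+1+1+1+1 = 6, and 8 slots are needed, so at most 6 can be filled.
An assignment achieving 6: Mar 1→Horvat+Farahani, Mar 2→Horvat, Mar 3→Fong, Mar 4→Greco, Mar 7→Varga.
Loads: Horvat 2/2, Varga 1/1, Fong 1/1, Farahani 1/1, Greco 1/1.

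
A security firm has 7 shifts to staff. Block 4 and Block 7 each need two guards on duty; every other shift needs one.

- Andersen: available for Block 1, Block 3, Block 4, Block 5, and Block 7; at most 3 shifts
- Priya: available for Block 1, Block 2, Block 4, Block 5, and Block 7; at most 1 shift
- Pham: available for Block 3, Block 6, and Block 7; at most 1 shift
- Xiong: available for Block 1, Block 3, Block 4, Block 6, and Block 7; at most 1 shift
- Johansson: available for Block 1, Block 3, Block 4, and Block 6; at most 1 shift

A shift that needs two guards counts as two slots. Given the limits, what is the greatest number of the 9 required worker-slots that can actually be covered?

Total capacity across all guards is 3+1+1+1+1 = 7, and 9 slots are needed, so at most 7 can be filled.
An assignment achieving 7: Block 1→Andersen, Block 2→Priya, Block 3→Andersen, Block 4→Xiong+Johansson, Block 5→Andersen, Block 6→Pham.
Loads: Andersen 3/3, Priya 1/1, Pham 1/1, Xiong 1/1, Johansson 1/1.

7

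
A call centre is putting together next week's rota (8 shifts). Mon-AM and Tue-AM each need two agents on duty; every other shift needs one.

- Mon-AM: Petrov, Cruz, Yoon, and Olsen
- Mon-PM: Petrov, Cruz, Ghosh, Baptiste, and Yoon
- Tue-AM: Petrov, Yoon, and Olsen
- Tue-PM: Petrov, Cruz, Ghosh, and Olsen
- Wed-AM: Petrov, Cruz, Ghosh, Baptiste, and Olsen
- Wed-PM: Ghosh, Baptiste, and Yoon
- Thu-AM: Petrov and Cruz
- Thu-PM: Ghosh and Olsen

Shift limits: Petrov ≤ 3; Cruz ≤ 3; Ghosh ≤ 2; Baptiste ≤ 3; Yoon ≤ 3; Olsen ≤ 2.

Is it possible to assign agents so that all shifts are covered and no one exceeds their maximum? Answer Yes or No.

One valid schedule: Mon-AM→Cruz+Yoon, Mon-PM→Cruz, Tue-AM→Petrov+Yoon, Tue-PM→Petrov, Wed-AM→Cruz, Wed-PM→Ghosh, Thu-AM→Petrov, Thu-PM→Ghosh.
Loads: Petrov 3/3, Cruz 3/3, Ghosh 2/2, Baptiste 0/3, Yoon 2/3, Olsen 0/2 — all within limits.

Yes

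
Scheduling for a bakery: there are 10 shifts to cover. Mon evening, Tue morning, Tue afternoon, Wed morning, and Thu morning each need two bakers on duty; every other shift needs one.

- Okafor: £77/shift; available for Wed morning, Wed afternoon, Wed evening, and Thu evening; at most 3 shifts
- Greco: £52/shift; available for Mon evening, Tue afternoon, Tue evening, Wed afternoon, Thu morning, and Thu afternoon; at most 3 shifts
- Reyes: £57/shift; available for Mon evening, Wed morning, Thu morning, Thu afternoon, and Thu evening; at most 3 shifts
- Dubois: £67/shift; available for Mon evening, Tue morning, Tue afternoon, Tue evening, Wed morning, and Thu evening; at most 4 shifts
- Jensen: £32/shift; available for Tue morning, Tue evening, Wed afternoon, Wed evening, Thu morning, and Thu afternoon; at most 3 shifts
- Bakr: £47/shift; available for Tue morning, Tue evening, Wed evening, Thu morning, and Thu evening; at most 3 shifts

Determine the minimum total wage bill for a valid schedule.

£765

Tue afternoon can only be covered by Greco and Dubois, so that assignment is forced.
Picking the cheapest available baker for each shift independently would cost £685, but that ignores the shift limits.
An optimal schedule: Mon evening→Greco+Reyes, Tue morning→Jensen+Bakr, Tue afternoon→Greco+Dubois, Tue evening→Bakr, Wed morning→Reyes+Dubois, Wed afternoon→Jensen, Wed evening→Jensen, Thu morning→Bakr+Reyes, Thu afternoon→Greco, Thu evening→Dubois.
Total: 52 + 57 + 32 + 47 + 52 + 67 + 47 + 57 + 67 + 32 + 32 + 47 + 57 + 52 + 67 = £765.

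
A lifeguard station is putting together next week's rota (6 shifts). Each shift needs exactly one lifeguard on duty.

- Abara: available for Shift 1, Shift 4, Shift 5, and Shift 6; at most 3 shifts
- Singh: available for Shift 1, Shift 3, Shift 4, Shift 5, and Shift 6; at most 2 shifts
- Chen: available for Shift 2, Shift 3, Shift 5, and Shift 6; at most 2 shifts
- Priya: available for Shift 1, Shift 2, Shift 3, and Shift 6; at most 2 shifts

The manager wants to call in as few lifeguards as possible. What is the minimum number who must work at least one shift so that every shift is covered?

3

6 slots to fill and no one can take more than 3, so at least ⌈6/3⌉ = 2 lifeguards are needed.
Any 2 lifeguards together have capacity at most 3+2 = 5 < 6 slots, so 2 can never suffice.
Abara, Singh, and Chen alone can cover everything: Shift 1→Abara, Shift 2→Chen, Shift 3→Singh, Shift 4→Abara, Shift 5→Abara, Shift 6→Singh.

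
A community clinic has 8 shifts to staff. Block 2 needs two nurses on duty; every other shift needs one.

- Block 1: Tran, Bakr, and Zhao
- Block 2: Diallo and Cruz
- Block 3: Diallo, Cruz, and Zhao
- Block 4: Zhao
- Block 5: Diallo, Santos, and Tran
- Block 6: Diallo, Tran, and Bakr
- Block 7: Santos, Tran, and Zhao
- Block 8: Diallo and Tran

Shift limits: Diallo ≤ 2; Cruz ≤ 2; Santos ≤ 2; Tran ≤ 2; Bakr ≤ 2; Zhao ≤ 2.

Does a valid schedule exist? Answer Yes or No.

Block 2 can only be covered by Diallo and Cruz, so that assignment is forced.
Block 4 can only be covered by Zhao, so that assignment is forced.
One valid schedule: Block 1→Tran, Block 2→Diallo+Cruz, Block 3→Cruz, Block 4→Zhao, Block 5→Santos, Block 6→Tran, Block 7→Santos, Block 8→Diallo.
Loads: Diallo 2/2, Cruz 2/2, Santos 2/2, Tran 2/2, Bakr 0/2, Zhao 1/2 — all within limits.

Yes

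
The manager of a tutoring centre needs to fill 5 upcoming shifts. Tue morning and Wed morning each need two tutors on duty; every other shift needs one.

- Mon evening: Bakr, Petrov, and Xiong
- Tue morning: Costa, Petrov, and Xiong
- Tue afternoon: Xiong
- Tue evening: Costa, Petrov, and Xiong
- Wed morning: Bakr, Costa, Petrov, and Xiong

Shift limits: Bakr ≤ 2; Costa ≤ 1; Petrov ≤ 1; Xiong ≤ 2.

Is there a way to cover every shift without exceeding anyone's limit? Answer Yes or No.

No

Shifts {Tue morning, Tue afternoon, Tue evening, Wed morning} need 6 worker-slots in total, but the tutors available for any of those shifts (Bakr, Costa, Petrov, and Xiong) can supply at most 5 among them. So no valid schedule exists.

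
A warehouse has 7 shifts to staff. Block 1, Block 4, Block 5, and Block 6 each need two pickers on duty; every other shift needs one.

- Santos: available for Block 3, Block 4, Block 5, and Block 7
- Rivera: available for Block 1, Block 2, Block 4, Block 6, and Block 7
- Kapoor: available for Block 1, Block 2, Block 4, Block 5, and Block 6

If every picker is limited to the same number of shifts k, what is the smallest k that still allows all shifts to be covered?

4

With 3 pickers and 11 worker-slots to fill, someone must work at least ⌈11/3⌉ = 4 shifts, so k ≥ 4.
k = 4 works: Block 1→Rivera+Kapoor, Block 2→Rivera, Block 3→Santos, Block 4→Santos+Rivera, Block 5→Santos+Kapoor, Block 6→Rivera+Kapoor, Block 7→Santos.
Loads: Santos 4, Rivera 4, Kapoor 3 — all ≤ 4.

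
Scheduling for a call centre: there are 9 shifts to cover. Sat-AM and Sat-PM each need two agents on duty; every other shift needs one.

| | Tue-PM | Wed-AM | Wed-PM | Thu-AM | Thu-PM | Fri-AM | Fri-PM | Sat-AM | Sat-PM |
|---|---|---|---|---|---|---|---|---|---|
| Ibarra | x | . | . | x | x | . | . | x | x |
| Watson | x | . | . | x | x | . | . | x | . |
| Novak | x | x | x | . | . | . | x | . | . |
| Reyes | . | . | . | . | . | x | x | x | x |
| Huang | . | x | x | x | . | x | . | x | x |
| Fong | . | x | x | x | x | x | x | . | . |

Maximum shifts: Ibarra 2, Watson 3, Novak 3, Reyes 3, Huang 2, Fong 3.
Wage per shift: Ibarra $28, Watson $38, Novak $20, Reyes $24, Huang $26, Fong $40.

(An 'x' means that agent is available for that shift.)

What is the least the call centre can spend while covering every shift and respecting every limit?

Picking the cheapest available agent for each shift independently would cost $258, but that ignores the shift limits.
An optimal schedule: Tue-PM→Novak, Wed-AM→Novak, Wed-PM→Novak, Thu-AM→Huang, Thu-PM→Ibarra, Fri-AM→Reyes, Fri-PM→Reyes, Sat-AM→Ibarra+Watson, Sat-PM→Reyes+Huang.
Total: 20 + 20 + 20 + 26 + 28 + 24 + 24 + 28 + 38 + 24 + 26 = $278.

$278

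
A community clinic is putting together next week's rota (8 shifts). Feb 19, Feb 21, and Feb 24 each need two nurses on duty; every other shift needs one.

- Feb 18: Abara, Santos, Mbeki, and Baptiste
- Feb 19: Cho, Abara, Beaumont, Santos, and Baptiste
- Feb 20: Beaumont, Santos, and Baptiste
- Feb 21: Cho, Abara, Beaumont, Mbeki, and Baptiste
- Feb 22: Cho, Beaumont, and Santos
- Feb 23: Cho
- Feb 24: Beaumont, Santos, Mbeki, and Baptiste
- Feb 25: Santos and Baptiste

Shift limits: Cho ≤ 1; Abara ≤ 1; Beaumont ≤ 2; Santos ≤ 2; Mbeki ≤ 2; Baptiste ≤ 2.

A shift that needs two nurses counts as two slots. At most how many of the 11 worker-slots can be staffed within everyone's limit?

10

Total capacity across all nurses is 1+1+2+2+2+2 = 10, and 11 slots are needed, so at most 10 can be filled.
An assignment achieving 10: Feb 18→Abara, Feb 19→Baptiste, Feb 20→Beaumont, Feb 21→Mbeki+Baptiste, Feb 22→Beaumont, Feb 23→Cho, Feb 24→Santos+Mbeki, Feb 25→Santos.
Loads: Cho 1/1, Abara 1/1, Beaumont 2/2, Santos 2/2, Mbeki 2/2, Baptiste 2/2.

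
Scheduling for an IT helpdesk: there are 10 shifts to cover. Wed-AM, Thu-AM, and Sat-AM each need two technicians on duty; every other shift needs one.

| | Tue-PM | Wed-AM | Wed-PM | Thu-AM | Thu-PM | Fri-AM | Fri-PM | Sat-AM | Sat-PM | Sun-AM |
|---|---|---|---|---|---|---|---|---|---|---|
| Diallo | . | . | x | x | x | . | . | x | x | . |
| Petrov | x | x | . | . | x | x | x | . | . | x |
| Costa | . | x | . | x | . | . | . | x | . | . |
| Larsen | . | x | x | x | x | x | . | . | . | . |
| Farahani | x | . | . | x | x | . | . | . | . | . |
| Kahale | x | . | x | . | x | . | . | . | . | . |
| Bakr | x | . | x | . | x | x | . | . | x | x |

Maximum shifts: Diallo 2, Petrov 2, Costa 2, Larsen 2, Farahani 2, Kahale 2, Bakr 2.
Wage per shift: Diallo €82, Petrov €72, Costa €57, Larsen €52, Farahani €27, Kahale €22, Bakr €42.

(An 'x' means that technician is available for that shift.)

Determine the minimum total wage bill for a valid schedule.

Fri-PM can only be covered by Petrov, so that assignment is forced.
Sat-AM can only be covered by Diallo and Costa, so that assignment is forced.
Picking the cheapest available technician for each shift independently would cost €591, but that ignores the shift limits.
An optimal schedule: Tue-PM→Kahale, Wed-AM→Larsen+Costa, Wed-PM→Kahale, Thu-AM→Farahani+Larsen, Thu-PM→Farahani, Fri-AM→Petrov, Fri-PM→Petrov, Sat-AM→Costa+Diallo, Sat-PM→Bakr, Sun-AM→Bakr.
Total: 22 + 52 + 57 + 22 + 27 + 52 + 27 + 72 + 72 + 57 + 82 + 42 + 42 = €626.

€626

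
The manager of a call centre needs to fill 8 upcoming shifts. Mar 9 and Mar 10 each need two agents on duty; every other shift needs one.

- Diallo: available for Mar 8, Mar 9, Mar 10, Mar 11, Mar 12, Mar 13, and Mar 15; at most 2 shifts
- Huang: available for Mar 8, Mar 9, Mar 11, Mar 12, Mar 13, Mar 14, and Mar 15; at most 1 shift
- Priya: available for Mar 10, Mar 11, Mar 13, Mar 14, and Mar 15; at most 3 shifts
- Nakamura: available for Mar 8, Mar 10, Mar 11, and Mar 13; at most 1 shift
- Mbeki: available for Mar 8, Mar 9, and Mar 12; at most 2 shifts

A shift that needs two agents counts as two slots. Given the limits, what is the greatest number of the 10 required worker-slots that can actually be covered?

9

Total capacity across all agents is 2+1+3+1+2 = 9, and 10 slots are needed, so at most 9 can be filled.
An assignment achieving 9: Mar 8→Nakamura, Mar 9→Diallo+Mbeki, Mar 10→Diallo+Priya, Mar 11→Priya, Mar 12→Mbeki, Mar 14→Huang, Mar 15→Priya.
Loads: Diallo 2/2, Huang 1/1, Priya 3/3, Nakamura 1/1, Mbeki 2/2.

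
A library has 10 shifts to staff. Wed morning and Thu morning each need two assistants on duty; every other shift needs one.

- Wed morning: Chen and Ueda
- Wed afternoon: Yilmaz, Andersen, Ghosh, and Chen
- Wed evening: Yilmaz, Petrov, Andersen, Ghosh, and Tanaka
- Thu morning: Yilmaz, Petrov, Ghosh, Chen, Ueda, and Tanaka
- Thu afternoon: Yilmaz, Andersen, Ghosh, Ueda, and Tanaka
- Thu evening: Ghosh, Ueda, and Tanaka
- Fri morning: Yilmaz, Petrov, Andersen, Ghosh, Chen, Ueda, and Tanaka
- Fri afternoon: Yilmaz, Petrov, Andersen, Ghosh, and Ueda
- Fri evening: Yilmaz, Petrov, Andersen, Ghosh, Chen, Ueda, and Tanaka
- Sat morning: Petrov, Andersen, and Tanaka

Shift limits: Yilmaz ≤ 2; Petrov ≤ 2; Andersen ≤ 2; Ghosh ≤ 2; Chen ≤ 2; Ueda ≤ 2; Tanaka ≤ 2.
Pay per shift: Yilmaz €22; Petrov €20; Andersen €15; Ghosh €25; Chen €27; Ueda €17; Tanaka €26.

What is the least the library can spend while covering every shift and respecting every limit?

€251

Wed morning can only be covered by Chen and Ueda, so that assignment is forced.
Picking the cheapest available assistant for each shift independently would cost €203, but that ignores the shift limits.
An optimal schedule: Wed morning→Ueda+Chen, Wed afternoon→Andersen, Wed evening→Petrov, Thu morning→Ghosh+Tanaka, Thu afternoon→Yilmaz, Thu evening→Ueda, Fri morning→Yilmaz, Fri afternoon→Petrov, Fri evening→Ghosh, Sat morning→Andersen.
Total: 17 + 27 + 15 + 20 + 25 + 26 + 22 + 17 + 22 + 20 + 25 + 15 = €251.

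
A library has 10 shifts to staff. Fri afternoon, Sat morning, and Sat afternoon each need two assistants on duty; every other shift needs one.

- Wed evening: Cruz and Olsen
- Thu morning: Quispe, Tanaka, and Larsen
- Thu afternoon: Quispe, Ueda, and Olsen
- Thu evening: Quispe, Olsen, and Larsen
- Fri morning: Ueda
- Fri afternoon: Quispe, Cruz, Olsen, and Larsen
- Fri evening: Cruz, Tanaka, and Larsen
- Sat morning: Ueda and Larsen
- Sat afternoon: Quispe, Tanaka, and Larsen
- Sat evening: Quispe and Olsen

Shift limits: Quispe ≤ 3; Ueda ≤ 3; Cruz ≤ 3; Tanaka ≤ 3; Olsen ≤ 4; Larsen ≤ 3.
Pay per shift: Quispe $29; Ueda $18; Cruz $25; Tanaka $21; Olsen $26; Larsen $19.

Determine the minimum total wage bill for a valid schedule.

Fri morning can only be covered by Ueda, so that assignment is forced.
Sat morning can only be covered by Ueda and Larsen, so that assignment is forced.
Picking the cheapest available assistant for each shift independently would cost $265, but that ignores the shift limits.
An optimal schedule: Wed evening→Cruz, Thu morning→Tanaka, Thu afternoon→Ueda, Thu evening→Larsen, Fri morning→Ueda, Fri afternoon→Cruz+Olsen, Fri evening→Tanaka, Sat morning→Ueda+Larsen, Sat afternoon→Larsen+Tanaka, Sat evening→Olsen.
Total: 25 + 21 + 18 + 19 + 18 + 25 + 26 + 21 + 18 + 19 + 19 + 21 + 26 = $276.

$276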